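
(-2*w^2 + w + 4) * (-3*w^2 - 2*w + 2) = 6*w^4 + w^3 - 18*w^2 - 6*w + 8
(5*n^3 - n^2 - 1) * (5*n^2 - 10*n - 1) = 25*n^5 - 55*n^4 + 5*n^3 - 4*n^2 + 10*n + 1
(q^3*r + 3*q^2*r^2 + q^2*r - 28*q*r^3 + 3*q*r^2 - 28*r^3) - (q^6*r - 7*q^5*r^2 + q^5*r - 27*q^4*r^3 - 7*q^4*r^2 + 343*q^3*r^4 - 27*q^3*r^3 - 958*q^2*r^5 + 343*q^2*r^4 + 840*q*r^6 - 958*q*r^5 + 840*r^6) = -q^6*r + 7*q^5*r^2 - q^5*r + 27*q^4*r^3 + 7*q^4*r^2 - 343*q^3*r^4 + 27*q^3*r^3 + q^3*r + 958*q^2*r^5 - 343*q^2*r^4 + 3*q^2*r^2 + q^2*r - 840*q*r^6 + 958*q*r^5 - 28*q*r^3 + 3*q*r^2 - 840*r^6 - 28*r^3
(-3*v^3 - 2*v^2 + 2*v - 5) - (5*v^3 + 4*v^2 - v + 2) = -8*v^3 - 6*v^2 + 3*v - 7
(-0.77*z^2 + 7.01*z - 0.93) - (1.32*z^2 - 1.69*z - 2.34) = -2.09*z^2 + 8.7*z + 1.41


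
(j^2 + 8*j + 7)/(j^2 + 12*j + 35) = (j + 1)/(j + 5)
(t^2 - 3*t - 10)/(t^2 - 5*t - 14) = (t - 5)/(t - 7)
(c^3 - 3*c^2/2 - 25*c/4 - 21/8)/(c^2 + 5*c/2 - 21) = (c^2 + 2*c + 3/4)/(c + 6)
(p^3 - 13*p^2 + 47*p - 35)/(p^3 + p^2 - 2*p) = (p^2 - 12*p + 35)/(p*(p + 2))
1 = 1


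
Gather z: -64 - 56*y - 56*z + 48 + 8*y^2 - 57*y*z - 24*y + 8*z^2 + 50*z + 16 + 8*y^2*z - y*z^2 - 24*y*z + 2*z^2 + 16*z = 8*y^2 - 80*y + z^2*(10 - y) + z*(8*y^2 - 81*y + 10)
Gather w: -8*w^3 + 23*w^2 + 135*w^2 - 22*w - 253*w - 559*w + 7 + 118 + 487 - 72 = -8*w^3 + 158*w^2 - 834*w + 540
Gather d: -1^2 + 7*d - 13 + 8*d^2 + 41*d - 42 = 8*d^2 + 48*d - 56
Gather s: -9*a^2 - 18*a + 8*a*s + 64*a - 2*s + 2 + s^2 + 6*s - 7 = -9*a^2 + 46*a + s^2 + s*(8*a + 4) - 5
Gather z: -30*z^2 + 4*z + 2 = -30*z^2 + 4*z + 2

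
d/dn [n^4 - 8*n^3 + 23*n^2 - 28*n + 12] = 4*n^3 - 24*n^2 + 46*n - 28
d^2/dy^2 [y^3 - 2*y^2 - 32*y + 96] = 6*y - 4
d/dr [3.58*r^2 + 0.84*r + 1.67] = 7.16*r + 0.84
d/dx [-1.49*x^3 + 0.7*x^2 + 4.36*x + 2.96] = -4.47*x^2 + 1.4*x + 4.36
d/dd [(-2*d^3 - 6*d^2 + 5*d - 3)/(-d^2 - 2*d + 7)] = (2*d^4 + 8*d^3 - 25*d^2 - 90*d + 29)/(d^4 + 4*d^3 - 10*d^2 - 28*d + 49)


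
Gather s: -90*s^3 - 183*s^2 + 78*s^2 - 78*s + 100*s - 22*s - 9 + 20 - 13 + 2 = -90*s^3 - 105*s^2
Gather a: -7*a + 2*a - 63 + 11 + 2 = -5*a - 50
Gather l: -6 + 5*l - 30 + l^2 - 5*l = l^2 - 36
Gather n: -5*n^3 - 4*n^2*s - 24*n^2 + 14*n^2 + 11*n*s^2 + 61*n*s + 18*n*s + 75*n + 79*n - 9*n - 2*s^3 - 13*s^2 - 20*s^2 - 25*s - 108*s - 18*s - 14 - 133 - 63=-5*n^3 + n^2*(-4*s - 10) + n*(11*s^2 + 79*s + 145) - 2*s^3 - 33*s^2 - 151*s - 210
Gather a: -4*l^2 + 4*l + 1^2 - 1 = -4*l^2 + 4*l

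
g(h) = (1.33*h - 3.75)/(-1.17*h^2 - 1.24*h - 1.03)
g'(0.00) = -5.67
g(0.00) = 3.64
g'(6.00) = -0.00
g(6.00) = -0.08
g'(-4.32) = 0.20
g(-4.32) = 0.54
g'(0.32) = -3.62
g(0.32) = 2.15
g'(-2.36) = 1.09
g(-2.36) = 1.49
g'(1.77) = -0.35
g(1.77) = 0.20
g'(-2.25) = 1.25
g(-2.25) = 1.62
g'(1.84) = -0.32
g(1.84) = 0.18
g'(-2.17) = 1.37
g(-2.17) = 1.72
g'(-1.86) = 2.04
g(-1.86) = 2.25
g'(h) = (1.33*h - 3.75)*(2.34*h + 1.24)/(-1.17*h^2 - 1.24*h - 1.03)^2 + 1.33/(-1.17*h^2 - 1.24*h - 1.03) = (1.5561*h^2 - 8.775*h - 6.0199)/(1.3689*h^4 + 2.9016*h^3 + 3.9478*h^2 + 2.5544*h + 1.0609)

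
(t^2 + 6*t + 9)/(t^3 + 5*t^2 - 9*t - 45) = (t + 3)/(t^2 + 2*t - 15)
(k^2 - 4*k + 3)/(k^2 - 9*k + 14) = (k^2 - 4*k + 3)/(k^2 - 9*k + 14)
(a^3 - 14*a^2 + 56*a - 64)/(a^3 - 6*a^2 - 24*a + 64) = (a - 4)/(a + 4)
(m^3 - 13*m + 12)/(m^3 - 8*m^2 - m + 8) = (m^2 + m - 12)/(m^2 - 7*m - 8)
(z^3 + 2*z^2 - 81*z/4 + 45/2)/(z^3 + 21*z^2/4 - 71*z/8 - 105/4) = 2*(2*z - 3)/(4*z + 7)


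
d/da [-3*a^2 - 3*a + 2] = -6*a - 3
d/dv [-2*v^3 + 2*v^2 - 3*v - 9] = -6*v^2 + 4*v - 3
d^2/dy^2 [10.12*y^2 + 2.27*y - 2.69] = 20.2400000000000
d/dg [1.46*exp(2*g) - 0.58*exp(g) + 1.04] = (2.92*exp(g) - 0.58)*exp(g)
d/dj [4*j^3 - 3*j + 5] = 12*j^2 - 3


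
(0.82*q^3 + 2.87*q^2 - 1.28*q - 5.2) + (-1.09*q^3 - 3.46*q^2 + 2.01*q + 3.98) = -0.27*q^3 - 0.59*q^2 + 0.73*q - 1.22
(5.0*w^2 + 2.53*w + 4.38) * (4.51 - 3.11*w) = -15.55*w^3 + 14.6817*w^2 - 2.2115*w + 19.7538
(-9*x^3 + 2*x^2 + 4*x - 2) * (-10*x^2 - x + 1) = 90*x^5 - 11*x^4 - 51*x^3 + 18*x^2 + 6*x - 2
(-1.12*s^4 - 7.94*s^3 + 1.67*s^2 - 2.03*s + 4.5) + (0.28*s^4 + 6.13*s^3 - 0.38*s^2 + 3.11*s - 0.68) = -0.84*s^4 - 1.81*s^3 + 1.29*s^2 + 1.08*s + 3.82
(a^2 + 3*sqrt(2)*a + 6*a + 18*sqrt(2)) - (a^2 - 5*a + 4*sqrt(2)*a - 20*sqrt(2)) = -sqrt(2)*a + 11*a + 38*sqrt(2)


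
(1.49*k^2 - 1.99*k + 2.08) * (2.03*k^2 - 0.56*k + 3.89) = 3.0247*k^4 - 4.8741*k^3 + 11.1329*k^2 - 8.9059*k + 8.0912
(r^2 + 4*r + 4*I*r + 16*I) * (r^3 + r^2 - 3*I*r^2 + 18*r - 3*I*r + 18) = r^5 + 5*r^4 + I*r^4 + 34*r^3 + 5*I*r^3 + 150*r^2 + 76*I*r^2 + 120*r + 360*I*r + 288*I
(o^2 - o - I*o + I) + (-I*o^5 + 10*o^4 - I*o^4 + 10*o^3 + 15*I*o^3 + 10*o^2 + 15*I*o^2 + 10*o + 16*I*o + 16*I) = -I*o^5 + 10*o^4 - I*o^4 + 10*o^3 + 15*I*o^3 + 11*o^2 + 15*I*o^2 + 9*o + 15*I*o + 17*I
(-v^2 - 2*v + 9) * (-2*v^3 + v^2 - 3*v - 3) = 2*v^5 + 3*v^4 - 17*v^3 + 18*v^2 - 21*v - 27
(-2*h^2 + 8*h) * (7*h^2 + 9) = -14*h^4 + 56*h^3 - 18*h^2 + 72*h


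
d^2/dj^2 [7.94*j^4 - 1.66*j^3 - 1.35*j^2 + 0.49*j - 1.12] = 95.28*j^2 - 9.96*j - 2.7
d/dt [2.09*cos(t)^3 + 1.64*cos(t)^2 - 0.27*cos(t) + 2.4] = (-6.27*cos(t)^2 - 3.28*cos(t) + 0.27)*sin(t)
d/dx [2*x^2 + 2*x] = 4*x + 2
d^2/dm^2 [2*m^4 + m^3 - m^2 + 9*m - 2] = 24*m^2 + 6*m - 2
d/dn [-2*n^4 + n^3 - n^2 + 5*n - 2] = -8*n^3 + 3*n^2 - 2*n + 5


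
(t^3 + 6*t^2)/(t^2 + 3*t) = t*(t + 6)/(t + 3)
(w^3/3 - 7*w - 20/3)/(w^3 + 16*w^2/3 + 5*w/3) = (w^3 - 21*w - 20)/(w*(3*w^2 + 16*w + 5))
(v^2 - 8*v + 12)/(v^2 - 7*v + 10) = (v - 6)/(v - 5)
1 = 1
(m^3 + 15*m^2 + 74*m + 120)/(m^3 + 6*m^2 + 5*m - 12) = (m^2 + 11*m + 30)/(m^2 + 2*m - 3)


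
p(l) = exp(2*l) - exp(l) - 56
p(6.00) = 162295.36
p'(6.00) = 325106.15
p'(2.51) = 290.52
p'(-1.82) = -0.11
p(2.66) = 134.09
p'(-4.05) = -0.02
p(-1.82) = -56.14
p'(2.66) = 394.47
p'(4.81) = 30003.37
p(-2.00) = -56.12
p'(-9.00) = 0.00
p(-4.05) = -56.02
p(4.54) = 8628.28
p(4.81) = 14884.32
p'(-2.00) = -0.10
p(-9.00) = -56.00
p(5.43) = 51767.93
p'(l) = 2*exp(2*l) - exp(l)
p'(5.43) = 103876.01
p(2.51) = 83.11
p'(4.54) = 17462.24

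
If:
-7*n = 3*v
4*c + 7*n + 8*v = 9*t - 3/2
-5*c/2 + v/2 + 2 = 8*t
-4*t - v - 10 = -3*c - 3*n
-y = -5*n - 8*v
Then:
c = 80/57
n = 1148/1349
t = -2531/8094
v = -8036/4047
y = -47068/4047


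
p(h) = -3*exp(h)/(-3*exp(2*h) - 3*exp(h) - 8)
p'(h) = -3*(6*exp(2*h) + 3*exp(h))*exp(h)/(-3*exp(2*h) - 3*exp(h) - 8)^2 - 3*exp(h)/(-3*exp(2*h) - 3*exp(h) - 8)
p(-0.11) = 0.21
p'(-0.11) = 0.09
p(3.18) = 0.04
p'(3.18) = -0.04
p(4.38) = 0.01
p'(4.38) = -0.01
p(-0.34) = 0.18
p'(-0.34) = 0.10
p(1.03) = 0.21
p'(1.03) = -0.08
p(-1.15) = 0.10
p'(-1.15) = 0.09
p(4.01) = 0.02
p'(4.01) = -0.02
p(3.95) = 0.02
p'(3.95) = -0.02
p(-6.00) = 0.00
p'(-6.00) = 0.00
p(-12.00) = 0.00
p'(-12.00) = 0.00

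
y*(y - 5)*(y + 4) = y^3 - y^2 - 20*y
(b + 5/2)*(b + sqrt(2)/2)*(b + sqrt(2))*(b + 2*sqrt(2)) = b^4 + 5*b^3/2 + 7*sqrt(2)*b^3/2 + 7*b^2 + 35*sqrt(2)*b^2/4 + 2*sqrt(2)*b + 35*b/2 + 5*sqrt(2)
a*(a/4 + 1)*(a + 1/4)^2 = a^4/4 + 9*a^3/8 + 33*a^2/64 + a/16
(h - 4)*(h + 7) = h^2 + 3*h - 28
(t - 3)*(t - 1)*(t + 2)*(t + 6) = t^4 + 4*t^3 - 17*t^2 - 24*t + 36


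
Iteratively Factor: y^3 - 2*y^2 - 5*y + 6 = (y - 3)*(y^2 + y - 2) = (y - 3)*(y + 2)*(y - 1)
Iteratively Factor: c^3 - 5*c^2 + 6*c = (c)*(c^2 - 5*c + 6) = c*(c - 2)*(c - 3)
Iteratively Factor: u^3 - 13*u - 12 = (u - 4)*(u^2 + 4*u + 3) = (u - 4)*(u + 1)*(u + 3)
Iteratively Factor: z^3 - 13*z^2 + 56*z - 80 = (z - 5)*(z^2 - 8*z + 16) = (z - 5)*(z - 4)*(z - 4)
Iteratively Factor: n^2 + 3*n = (n + 3)*(n)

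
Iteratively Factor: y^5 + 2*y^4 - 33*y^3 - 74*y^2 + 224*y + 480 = (y + 2)*(y^4 - 33*y^2 - 8*y + 240) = (y - 5)*(y + 2)*(y^3 + 5*y^2 - 8*y - 48) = (y - 5)*(y - 3)*(y + 2)*(y^2 + 8*y + 16) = (y - 5)*(y - 3)*(y + 2)*(y + 4)*(y + 4)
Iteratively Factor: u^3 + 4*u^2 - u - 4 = (u + 1)*(u^2 + 3*u - 4) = (u - 1)*(u + 1)*(u + 4)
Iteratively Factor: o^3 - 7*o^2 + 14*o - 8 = (o - 2)*(o^2 - 5*o + 4) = (o - 4)*(o - 2)*(o - 1)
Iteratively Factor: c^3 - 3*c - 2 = (c - 2)*(c^2 + 2*c + 1) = (c - 2)*(c + 1)*(c + 1)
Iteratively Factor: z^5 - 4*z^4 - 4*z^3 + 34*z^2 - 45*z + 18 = (z - 1)*(z^4 - 3*z^3 - 7*z^2 + 27*z - 18) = (z - 3)*(z - 1)*(z^3 - 7*z + 6) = (z - 3)*(z - 2)*(z - 1)*(z^2 + 2*z - 3) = (z - 3)*(z - 2)*(z - 1)^2*(z + 3)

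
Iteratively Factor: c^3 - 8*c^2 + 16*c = (c)*(c^2 - 8*c + 16) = c*(c - 4)*(c - 4)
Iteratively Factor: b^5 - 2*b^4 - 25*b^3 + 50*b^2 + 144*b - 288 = (b + 3)*(b^4 - 5*b^3 - 10*b^2 + 80*b - 96) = (b - 4)*(b + 3)*(b^3 - b^2 - 14*b + 24) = (b - 4)*(b - 3)*(b + 3)*(b^2 + 2*b - 8) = (b - 4)*(b - 3)*(b + 3)*(b + 4)*(b - 2)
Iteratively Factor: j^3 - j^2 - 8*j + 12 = (j - 2)*(j^2 + j - 6) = (j - 2)*(j + 3)*(j - 2)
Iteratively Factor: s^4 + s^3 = (s + 1)*(s^3) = s*(s + 1)*(s^2) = s^2*(s + 1)*(s)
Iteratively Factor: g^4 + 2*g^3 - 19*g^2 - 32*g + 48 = (g + 3)*(g^3 - g^2 - 16*g + 16) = (g + 3)*(g + 4)*(g^2 - 5*g + 4) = (g - 4)*(g + 3)*(g + 4)*(g - 1)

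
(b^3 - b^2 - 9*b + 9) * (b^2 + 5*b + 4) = b^5 + 4*b^4 - 10*b^3 - 40*b^2 + 9*b + 36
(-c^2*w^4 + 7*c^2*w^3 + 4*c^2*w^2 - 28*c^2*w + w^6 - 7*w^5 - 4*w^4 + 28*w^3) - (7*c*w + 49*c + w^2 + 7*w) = -c^2*w^4 + 7*c^2*w^3 + 4*c^2*w^2 - 28*c^2*w - 7*c*w - 49*c + w^6 - 7*w^5 - 4*w^4 + 28*w^3 - w^2 - 7*w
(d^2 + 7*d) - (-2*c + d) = 2*c + d^2 + 6*d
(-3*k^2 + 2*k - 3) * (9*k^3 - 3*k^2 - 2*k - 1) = -27*k^5 + 27*k^4 - 27*k^3 + 8*k^2 + 4*k + 3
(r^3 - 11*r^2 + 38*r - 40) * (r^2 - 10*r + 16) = r^5 - 21*r^4 + 164*r^3 - 596*r^2 + 1008*r - 640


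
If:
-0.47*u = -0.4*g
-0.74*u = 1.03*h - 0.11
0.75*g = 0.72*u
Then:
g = 0.00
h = 0.11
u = 0.00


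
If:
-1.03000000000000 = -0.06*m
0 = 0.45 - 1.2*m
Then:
No Solution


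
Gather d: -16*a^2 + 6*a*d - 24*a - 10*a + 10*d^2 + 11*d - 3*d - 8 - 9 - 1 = -16*a^2 - 34*a + 10*d^2 + d*(6*a + 8) - 18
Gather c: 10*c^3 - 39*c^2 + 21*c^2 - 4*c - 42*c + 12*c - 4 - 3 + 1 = 10*c^3 - 18*c^2 - 34*c - 6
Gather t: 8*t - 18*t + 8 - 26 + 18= -10*t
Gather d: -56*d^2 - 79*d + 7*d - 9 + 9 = -56*d^2 - 72*d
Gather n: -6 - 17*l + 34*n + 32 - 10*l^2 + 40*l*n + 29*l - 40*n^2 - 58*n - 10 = -10*l^2 + 12*l - 40*n^2 + n*(40*l - 24) + 16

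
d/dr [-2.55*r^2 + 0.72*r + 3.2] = 0.72 - 5.1*r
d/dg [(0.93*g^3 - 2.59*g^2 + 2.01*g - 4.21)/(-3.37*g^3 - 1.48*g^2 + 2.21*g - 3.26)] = (-10.1047*g^4 + 17.658*g^3 - 54.4076*g^2 + 4.4252*g + 2.7515)/(11.3569*g^6 + 9.9752*g^5 - 12.705*g^4 + 15.4308*g^3 + 14.5337*g^2 - 14.4092*g + 10.6276)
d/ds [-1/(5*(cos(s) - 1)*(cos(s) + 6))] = -(2*cos(s) + 5)*sin(s)/(5*(cos(s) - 1)^2*(cos(s) + 6)^2)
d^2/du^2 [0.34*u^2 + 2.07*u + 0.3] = 0.680000000000000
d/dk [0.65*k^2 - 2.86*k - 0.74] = 1.3*k - 2.86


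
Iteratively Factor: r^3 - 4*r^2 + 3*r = (r - 3)*(r^2 - r) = (r - 3)*(r - 1)*(r)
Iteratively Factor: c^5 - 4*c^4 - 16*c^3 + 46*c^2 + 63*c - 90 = (c - 1)*(c^4 - 3*c^3 - 19*c^2 + 27*c + 90) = (c - 1)*(c + 2)*(c^3 - 5*c^2 - 9*c + 45) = (c - 3)*(c - 1)*(c + 2)*(c^2 - 2*c - 15) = (c - 3)*(c - 1)*(c + 2)*(c + 3)*(c - 5)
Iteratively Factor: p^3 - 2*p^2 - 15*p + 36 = (p - 3)*(p^2 + p - 12) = (p - 3)*(p + 4)*(p - 3)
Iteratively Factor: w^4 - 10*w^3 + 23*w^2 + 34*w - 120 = (w - 3)*(w^3 - 7*w^2 + 2*w + 40) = (w - 4)*(w - 3)*(w^2 - 3*w - 10) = (w - 5)*(w - 4)*(w - 3)*(w + 2)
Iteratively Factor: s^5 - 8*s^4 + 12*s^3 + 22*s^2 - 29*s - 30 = (s - 5)*(s^4 - 3*s^3 - 3*s^2 + 7*s + 6) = (s - 5)*(s + 1)*(s^3 - 4*s^2 + s + 6) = (s - 5)*(s - 2)*(s + 1)*(s^2 - 2*s - 3) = (s - 5)*(s - 2)*(s + 1)^2*(s - 3)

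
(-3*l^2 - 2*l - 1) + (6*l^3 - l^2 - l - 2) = 6*l^3 - 4*l^2 - 3*l - 3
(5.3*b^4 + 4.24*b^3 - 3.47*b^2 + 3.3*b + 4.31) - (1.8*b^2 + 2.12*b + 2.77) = 5.3*b^4 + 4.24*b^3 - 5.27*b^2 + 1.18*b + 1.54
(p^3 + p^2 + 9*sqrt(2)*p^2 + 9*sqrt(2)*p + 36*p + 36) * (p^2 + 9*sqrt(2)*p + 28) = p^5 + p^4 + 18*sqrt(2)*p^4 + 18*sqrt(2)*p^3 + 226*p^3 + 226*p^2 + 576*sqrt(2)*p^2 + 576*sqrt(2)*p + 1008*p + 1008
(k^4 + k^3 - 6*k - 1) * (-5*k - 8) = -5*k^5 - 13*k^4 - 8*k^3 + 30*k^2 + 53*k + 8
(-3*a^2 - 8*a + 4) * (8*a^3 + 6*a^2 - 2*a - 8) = -24*a^5 - 82*a^4 - 10*a^3 + 64*a^2 + 56*a - 32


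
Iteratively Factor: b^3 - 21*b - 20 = (b + 4)*(b^2 - 4*b - 5) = (b + 1)*(b + 4)*(b - 5)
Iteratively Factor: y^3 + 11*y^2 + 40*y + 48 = (y + 3)*(y^2 + 8*y + 16) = (y + 3)*(y + 4)*(y + 4)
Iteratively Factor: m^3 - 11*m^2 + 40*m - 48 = (m - 3)*(m^2 - 8*m + 16) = (m - 4)*(m - 3)*(m - 4)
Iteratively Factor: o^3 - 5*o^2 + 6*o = (o - 3)*(o^2 - 2*o) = (o - 3)*(o - 2)*(o)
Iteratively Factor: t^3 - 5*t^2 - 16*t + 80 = (t - 4)*(t^2 - t - 20) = (t - 4)*(t + 4)*(t - 5)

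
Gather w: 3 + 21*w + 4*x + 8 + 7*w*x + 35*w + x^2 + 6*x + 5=w*(7*x + 56) + x^2 + 10*x + 16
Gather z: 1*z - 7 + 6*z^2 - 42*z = 6*z^2 - 41*z - 7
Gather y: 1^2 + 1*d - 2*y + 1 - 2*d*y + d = 2*d + y*(-2*d - 2) + 2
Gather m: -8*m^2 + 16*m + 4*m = -8*m^2 + 20*m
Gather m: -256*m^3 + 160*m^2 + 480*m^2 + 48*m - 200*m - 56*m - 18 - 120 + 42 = -256*m^3 + 640*m^2 - 208*m - 96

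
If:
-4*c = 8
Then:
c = -2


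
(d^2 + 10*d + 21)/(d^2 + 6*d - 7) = (d + 3)/(d - 1)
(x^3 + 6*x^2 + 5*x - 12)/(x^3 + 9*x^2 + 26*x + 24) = (x - 1)/(x + 2)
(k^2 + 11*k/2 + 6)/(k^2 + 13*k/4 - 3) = 2*(2*k + 3)/(4*k - 3)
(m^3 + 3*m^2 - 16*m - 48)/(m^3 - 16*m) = (m + 3)/m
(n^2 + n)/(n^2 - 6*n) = (n + 1)/(n - 6)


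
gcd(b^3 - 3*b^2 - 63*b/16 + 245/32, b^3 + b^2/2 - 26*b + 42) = b - 7/2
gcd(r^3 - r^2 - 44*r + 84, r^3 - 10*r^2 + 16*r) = r - 2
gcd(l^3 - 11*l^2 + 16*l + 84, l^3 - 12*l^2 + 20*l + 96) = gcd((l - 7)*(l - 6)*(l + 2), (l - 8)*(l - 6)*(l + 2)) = l^2 - 4*l - 12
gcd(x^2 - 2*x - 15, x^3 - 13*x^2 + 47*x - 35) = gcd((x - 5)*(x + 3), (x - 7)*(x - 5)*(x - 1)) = x - 5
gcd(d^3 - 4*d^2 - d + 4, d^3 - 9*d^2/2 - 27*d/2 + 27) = 1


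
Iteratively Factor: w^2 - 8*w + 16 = (w - 4)*(w - 4)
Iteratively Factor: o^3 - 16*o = (o + 4)*(o^2 - 4*o) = (o - 4)*(o + 4)*(o)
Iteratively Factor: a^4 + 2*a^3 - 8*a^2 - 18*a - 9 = (a + 1)*(a^3 + a^2 - 9*a - 9) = (a - 3)*(a + 1)*(a^2 + 4*a + 3) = (a - 3)*(a + 1)*(a + 3)*(a + 1)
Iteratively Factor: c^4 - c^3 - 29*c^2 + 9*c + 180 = (c - 3)*(c^3 + 2*c^2 - 23*c - 60) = (c - 3)*(c + 4)*(c^2 - 2*c - 15) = (c - 5)*(c - 3)*(c + 4)*(c + 3)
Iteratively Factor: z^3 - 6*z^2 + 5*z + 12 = (z - 3)*(z^2 - 3*z - 4) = (z - 3)*(z + 1)*(z - 4)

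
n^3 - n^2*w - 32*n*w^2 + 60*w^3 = (n - 5*w)*(n - 2*w)*(n + 6*w)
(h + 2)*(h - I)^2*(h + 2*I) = h^4 + 2*h^3 + 3*h^2 + 6*h - 2*I*h - 4*I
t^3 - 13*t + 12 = (t - 3)*(t - 1)*(t + 4)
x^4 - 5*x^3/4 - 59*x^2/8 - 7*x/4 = x*(x - 7/2)*(x + 1/4)*(x + 2)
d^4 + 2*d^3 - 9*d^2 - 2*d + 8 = (d - 2)*(d - 1)*(d + 1)*(d + 4)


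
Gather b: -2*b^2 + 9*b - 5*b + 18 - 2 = -2*b^2 + 4*b + 16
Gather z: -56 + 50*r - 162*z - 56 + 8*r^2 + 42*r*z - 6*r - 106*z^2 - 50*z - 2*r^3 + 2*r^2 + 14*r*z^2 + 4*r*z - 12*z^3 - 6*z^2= -2*r^3 + 10*r^2 + 44*r - 12*z^3 + z^2*(14*r - 112) + z*(46*r - 212) - 112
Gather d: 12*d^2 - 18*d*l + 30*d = 12*d^2 + d*(30 - 18*l)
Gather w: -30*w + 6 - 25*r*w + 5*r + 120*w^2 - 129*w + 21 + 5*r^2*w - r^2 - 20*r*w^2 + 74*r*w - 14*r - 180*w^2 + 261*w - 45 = -r^2 - 9*r + w^2*(-20*r - 60) + w*(5*r^2 + 49*r + 102) - 18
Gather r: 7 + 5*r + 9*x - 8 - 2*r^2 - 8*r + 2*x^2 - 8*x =-2*r^2 - 3*r + 2*x^2 + x - 1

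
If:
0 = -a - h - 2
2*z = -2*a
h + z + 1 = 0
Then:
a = -1/2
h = -3/2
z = 1/2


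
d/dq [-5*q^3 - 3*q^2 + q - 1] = -15*q^2 - 6*q + 1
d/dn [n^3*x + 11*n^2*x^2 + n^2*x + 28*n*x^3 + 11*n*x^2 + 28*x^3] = x*(3*n^2 + 22*n*x + 2*n + 28*x^2 + 11*x)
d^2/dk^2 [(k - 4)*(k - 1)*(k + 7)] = 6*k + 4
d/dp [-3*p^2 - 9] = -6*p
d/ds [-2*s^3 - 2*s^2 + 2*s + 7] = -6*s^2 - 4*s + 2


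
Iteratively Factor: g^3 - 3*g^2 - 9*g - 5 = (g + 1)*(g^2 - 4*g - 5) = (g + 1)^2*(g - 5)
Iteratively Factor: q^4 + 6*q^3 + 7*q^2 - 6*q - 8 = (q - 1)*(q^3 + 7*q^2 + 14*q + 8) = (q - 1)*(q + 2)*(q^2 + 5*q + 4) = (q - 1)*(q + 2)*(q + 4)*(q + 1)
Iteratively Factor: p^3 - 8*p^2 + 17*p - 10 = (p - 5)*(p^2 - 3*p + 2) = (p - 5)*(p - 1)*(p - 2)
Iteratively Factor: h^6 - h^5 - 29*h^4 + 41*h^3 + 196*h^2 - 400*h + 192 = (h + 4)*(h^5 - 5*h^4 - 9*h^3 + 77*h^2 - 112*h + 48) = (h + 4)^2*(h^4 - 9*h^3 + 27*h^2 - 31*h + 12) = (h - 1)*(h + 4)^2*(h^3 - 8*h^2 + 19*h - 12) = (h - 3)*(h - 1)*(h + 4)^2*(h^2 - 5*h + 4) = (h - 3)*(h - 1)^2*(h + 4)^2*(h - 4)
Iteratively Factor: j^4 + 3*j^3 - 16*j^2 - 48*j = (j - 4)*(j^3 + 7*j^2 + 12*j) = (j - 4)*(j + 3)*(j^2 + 4*j) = j*(j - 4)*(j + 3)*(j + 4)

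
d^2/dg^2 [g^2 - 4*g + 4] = 2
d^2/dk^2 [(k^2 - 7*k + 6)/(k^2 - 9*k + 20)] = 4*(k^3 - 21*k^2 + 129*k - 247)/(k^6 - 27*k^5 + 303*k^4 - 1809*k^3 + 6060*k^2 - 10800*k + 8000)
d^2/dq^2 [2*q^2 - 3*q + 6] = 4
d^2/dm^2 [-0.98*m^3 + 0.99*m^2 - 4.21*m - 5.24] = 1.98 - 5.88*m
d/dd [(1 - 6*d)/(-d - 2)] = 13/(d + 2)^2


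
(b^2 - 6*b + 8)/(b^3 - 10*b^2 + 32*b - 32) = 1/(b - 4)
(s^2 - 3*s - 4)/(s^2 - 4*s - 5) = (s - 4)/(s - 5)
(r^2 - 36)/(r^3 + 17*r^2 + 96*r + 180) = (r - 6)/(r^2 + 11*r + 30)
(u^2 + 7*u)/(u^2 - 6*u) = (u + 7)/(u - 6)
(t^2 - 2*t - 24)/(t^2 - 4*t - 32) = (t - 6)/(t - 8)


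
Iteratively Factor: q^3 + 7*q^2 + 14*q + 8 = (q + 4)*(q^2 + 3*q + 2) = (q + 2)*(q + 4)*(q + 1)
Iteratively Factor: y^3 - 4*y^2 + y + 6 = (y - 3)*(y^2 - y - 2) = (y - 3)*(y + 1)*(y - 2)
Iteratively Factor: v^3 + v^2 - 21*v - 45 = (v + 3)*(v^2 - 2*v - 15) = (v + 3)^2*(v - 5)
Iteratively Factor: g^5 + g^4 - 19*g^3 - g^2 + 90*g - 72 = (g - 1)*(g^4 + 2*g^3 - 17*g^2 - 18*g + 72) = (g - 3)*(g - 1)*(g^3 + 5*g^2 - 2*g - 24) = (g - 3)*(g - 2)*(g - 1)*(g^2 + 7*g + 12) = (g - 3)*(g - 2)*(g - 1)*(g + 4)*(g + 3)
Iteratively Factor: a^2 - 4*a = (a)*(a - 4)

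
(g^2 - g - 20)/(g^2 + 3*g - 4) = (g - 5)/(g - 1)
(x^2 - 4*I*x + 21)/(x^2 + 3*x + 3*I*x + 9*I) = (x - 7*I)/(x + 3)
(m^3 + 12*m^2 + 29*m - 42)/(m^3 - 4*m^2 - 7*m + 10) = (m^2 + 13*m + 42)/(m^2 - 3*m - 10)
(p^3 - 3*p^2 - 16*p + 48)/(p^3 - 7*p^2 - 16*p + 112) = (p - 3)/(p - 7)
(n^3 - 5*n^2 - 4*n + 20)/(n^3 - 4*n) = (n - 5)/n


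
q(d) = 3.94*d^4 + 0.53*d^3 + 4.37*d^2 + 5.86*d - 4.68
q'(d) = 15.76*d^3 + 1.59*d^2 + 8.74*d + 5.86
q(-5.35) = 3235.73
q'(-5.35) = -2408.72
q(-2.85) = 261.79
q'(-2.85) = -370.96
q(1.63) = 46.59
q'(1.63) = 92.58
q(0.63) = 1.50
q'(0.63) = 15.94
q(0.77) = 4.05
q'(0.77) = 20.73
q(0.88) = 6.58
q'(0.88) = 25.52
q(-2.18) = 86.81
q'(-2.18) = -168.91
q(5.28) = 3288.29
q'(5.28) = 2416.17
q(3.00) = 385.68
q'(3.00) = 471.91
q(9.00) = 26638.74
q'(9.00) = 11702.35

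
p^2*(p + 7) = p^3 + 7*p^2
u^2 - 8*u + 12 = (u - 6)*(u - 2)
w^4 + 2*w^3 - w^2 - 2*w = w*(w - 1)*(w + 1)*(w + 2)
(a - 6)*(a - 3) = a^2 - 9*a + 18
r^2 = r^2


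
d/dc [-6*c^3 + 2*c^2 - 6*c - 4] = -18*c^2 + 4*c - 6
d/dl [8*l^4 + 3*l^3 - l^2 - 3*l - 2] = 32*l^3 + 9*l^2 - 2*l - 3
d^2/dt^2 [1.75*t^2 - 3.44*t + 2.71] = 3.50000000000000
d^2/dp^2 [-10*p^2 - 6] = -20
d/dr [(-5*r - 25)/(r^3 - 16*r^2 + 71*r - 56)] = 5*(2*r^3 - r^2 - 160*r + 411)/(r^6 - 32*r^5 + 398*r^4 - 2384*r^3 + 6833*r^2 - 7952*r + 3136)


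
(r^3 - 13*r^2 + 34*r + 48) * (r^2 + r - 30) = r^5 - 12*r^4 - 9*r^3 + 472*r^2 - 972*r - 1440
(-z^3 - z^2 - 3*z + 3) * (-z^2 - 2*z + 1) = z^5 + 3*z^4 + 4*z^3 + 2*z^2 - 9*z + 3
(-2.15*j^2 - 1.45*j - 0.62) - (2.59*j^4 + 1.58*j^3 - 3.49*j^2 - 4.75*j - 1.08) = -2.59*j^4 - 1.58*j^3 + 1.34*j^2 + 3.3*j + 0.46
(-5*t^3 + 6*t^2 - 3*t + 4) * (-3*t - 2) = 15*t^4 - 8*t^3 - 3*t^2 - 6*t - 8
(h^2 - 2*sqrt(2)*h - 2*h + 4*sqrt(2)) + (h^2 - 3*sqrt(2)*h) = 2*h^2 - 5*sqrt(2)*h - 2*h + 4*sqrt(2)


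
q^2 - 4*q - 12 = (q - 6)*(q + 2)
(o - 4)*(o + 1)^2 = o^3 - 2*o^2 - 7*o - 4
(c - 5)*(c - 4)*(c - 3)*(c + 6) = c^4 - 6*c^3 - 25*c^2 + 222*c - 360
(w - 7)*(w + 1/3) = w^2 - 20*w/3 - 7/3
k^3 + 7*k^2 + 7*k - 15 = (k - 1)*(k + 3)*(k + 5)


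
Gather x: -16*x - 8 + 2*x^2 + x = 2*x^2 - 15*x - 8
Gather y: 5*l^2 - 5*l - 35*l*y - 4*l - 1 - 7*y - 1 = 5*l^2 - 9*l + y*(-35*l - 7) - 2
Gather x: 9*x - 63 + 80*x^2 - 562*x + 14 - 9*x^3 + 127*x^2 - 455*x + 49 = -9*x^3 + 207*x^2 - 1008*x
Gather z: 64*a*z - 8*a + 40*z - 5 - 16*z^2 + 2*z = -8*a - 16*z^2 + z*(64*a + 42) - 5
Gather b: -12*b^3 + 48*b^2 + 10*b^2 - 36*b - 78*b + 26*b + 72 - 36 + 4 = -12*b^3 + 58*b^2 - 88*b + 40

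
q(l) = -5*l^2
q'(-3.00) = 30.00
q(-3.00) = -45.00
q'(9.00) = -90.00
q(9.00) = -405.00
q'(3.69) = -36.90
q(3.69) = -68.08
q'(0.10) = -1.00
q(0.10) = -0.05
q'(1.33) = -13.30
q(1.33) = -8.84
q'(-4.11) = 41.10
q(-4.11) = -84.46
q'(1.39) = -13.90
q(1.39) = -9.66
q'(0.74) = -7.40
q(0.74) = -2.74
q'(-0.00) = 0.00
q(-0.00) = 0.00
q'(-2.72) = 27.20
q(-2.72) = -36.99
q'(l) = -10*l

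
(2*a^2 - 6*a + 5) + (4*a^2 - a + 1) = 6*a^2 - 7*a + 6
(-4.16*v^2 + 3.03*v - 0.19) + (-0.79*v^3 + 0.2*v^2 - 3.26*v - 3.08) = -0.79*v^3 - 3.96*v^2 - 0.23*v - 3.27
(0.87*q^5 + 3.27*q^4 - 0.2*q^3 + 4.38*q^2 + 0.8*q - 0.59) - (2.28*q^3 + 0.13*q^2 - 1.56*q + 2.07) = 0.87*q^5 + 3.27*q^4 - 2.48*q^3 + 4.25*q^2 + 2.36*q - 2.66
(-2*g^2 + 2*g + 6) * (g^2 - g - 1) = -2*g^4 + 4*g^3 + 6*g^2 - 8*g - 6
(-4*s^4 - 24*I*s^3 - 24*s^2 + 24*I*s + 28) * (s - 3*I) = -4*s^5 - 12*I*s^4 - 96*s^3 + 96*I*s^2 + 100*s - 84*I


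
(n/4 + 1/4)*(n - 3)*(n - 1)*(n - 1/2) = n^4/4 - 7*n^3/8 + n^2/8 + 7*n/8 - 3/8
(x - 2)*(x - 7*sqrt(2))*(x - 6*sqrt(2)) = x^3 - 13*sqrt(2)*x^2 - 2*x^2 + 26*sqrt(2)*x + 84*x - 168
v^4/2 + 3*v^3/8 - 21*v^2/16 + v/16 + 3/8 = (v/2 + 1)*(v - 1)*(v - 3/4)*(v + 1/2)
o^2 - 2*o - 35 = (o - 7)*(o + 5)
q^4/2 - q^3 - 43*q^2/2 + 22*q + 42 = (q/2 + 1/2)*(q - 7)*(q - 2)*(q + 6)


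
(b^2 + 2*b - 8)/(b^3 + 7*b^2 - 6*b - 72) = (b - 2)/(b^2 + 3*b - 18)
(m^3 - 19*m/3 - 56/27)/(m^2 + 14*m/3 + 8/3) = (27*m^3 - 171*m - 56)/(9*(3*m^2 + 14*m + 8))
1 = 1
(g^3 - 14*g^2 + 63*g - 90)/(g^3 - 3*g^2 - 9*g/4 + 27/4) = 4*(g^2 - 11*g + 30)/(4*g^2 - 9)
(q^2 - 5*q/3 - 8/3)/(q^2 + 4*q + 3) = (q - 8/3)/(q + 3)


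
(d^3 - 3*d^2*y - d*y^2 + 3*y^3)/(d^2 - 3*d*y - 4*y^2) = (-d^2 + 4*d*y - 3*y^2)/(-d + 4*y)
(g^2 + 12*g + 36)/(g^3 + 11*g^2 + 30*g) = (g + 6)/(g*(g + 5))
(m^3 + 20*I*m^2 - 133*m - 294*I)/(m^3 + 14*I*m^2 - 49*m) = (m + 6*I)/m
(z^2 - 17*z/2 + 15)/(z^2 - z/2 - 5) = (z - 6)/(z + 2)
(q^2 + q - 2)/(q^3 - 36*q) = (q^2 + q - 2)/(q*(q^2 - 36))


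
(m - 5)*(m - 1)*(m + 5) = m^3 - m^2 - 25*m + 25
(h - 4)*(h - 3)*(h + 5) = h^3 - 2*h^2 - 23*h + 60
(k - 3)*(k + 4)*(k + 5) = k^3 + 6*k^2 - 7*k - 60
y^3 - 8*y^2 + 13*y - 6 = (y - 6)*(y - 1)^2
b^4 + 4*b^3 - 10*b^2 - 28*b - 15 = (b - 3)*(b + 1)^2*(b + 5)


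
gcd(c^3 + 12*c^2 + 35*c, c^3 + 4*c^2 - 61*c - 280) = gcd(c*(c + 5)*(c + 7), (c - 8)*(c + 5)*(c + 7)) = c^2 + 12*c + 35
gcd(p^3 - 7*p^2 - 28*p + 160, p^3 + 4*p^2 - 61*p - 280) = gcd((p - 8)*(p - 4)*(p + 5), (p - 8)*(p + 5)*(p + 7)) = p^2 - 3*p - 40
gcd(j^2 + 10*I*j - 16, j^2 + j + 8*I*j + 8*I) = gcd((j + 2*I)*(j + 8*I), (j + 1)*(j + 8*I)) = j + 8*I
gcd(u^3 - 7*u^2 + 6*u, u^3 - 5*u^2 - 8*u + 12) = u^2 - 7*u + 6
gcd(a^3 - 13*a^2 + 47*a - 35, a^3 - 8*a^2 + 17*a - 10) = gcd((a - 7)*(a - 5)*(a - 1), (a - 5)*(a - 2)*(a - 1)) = a^2 - 6*a + 5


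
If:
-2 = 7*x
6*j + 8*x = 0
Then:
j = 8/21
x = -2/7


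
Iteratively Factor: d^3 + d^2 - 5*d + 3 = (d - 1)*(d^2 + 2*d - 3) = (d - 1)^2*(d + 3)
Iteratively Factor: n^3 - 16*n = (n)*(n^2 - 16) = n*(n - 4)*(n + 4)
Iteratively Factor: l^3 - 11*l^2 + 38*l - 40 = (l - 5)*(l^2 - 6*l + 8) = (l - 5)*(l - 2)*(l - 4)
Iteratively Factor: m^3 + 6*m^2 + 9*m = (m)*(m^2 + 6*m + 9) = m*(m + 3)*(m + 3)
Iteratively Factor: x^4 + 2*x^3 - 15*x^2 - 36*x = (x - 4)*(x^3 + 6*x^2 + 9*x) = x*(x - 4)*(x^2 + 6*x + 9) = x*(x - 4)*(x + 3)*(x + 3)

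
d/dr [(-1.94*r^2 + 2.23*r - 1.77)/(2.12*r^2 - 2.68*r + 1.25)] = (0.471600000000002*r^2 + 2.6548*r - 1.9561)/(4.4944*r^4 - 11.3632*r^3 + 12.4824*r^2 - 6.7*r + 1.5625)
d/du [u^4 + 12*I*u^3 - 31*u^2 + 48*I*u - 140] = 4*u^3 + 36*I*u^2 - 62*u + 48*I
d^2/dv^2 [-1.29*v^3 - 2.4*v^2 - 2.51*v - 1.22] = -7.74*v - 4.8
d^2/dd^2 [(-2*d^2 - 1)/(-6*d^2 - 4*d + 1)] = 48*(-2*d^3 + 6*d^2 + 3*d + 1)/(216*d^6 + 432*d^5 + 180*d^4 - 80*d^3 - 30*d^2 + 12*d - 1)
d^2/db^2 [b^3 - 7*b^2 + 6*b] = 6*b - 14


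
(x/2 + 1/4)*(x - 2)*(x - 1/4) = x^3/2 - 7*x^2/8 - 5*x/16 + 1/8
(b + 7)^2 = b^2 + 14*b + 49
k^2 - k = k*(k - 1)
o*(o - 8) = o^2 - 8*o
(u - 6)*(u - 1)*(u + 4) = u^3 - 3*u^2 - 22*u + 24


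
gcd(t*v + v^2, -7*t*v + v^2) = v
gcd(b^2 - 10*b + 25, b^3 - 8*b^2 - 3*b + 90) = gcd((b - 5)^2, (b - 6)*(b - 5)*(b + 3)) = b - 5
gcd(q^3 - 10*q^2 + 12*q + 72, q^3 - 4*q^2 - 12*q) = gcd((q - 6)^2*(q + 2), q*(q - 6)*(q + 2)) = q^2 - 4*q - 12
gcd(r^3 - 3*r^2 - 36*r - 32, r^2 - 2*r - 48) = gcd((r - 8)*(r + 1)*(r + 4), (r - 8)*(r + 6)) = r - 8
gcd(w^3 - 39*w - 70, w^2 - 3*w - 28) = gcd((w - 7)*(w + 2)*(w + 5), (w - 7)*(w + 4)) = w - 7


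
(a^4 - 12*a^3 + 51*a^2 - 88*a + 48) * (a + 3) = a^5 - 9*a^4 + 15*a^3 + 65*a^2 - 216*a + 144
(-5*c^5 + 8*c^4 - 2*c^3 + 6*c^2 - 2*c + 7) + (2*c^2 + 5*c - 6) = -5*c^5 + 8*c^4 - 2*c^3 + 8*c^2 + 3*c + 1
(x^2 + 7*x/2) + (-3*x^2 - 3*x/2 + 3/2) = -2*x^2 + 2*x + 3/2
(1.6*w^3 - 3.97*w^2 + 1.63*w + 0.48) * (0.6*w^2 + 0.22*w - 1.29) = 0.96*w^5 - 2.03*w^4 - 1.9594*w^3 + 5.7679*w^2 - 1.9971*w - 0.6192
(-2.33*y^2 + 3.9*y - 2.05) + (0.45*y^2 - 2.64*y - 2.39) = -1.88*y^2 + 1.26*y - 4.44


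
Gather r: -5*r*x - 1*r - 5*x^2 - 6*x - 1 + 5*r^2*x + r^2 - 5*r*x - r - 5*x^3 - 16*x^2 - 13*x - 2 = r^2*(5*x + 1) + r*(-10*x - 2) - 5*x^3 - 21*x^2 - 19*x - 3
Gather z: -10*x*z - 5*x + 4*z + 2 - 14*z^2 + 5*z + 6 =-5*x - 14*z^2 + z*(9 - 10*x) + 8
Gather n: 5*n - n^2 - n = -n^2 + 4*n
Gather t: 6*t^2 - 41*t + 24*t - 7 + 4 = 6*t^2 - 17*t - 3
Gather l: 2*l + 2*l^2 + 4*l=2*l^2 + 6*l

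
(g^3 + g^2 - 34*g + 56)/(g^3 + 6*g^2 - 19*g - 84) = (g - 2)/(g + 3)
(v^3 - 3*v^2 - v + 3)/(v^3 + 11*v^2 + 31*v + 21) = (v^2 - 4*v + 3)/(v^2 + 10*v + 21)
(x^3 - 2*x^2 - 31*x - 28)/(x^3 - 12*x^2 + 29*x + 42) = (x + 4)/(x - 6)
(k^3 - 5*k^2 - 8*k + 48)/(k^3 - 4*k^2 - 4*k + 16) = (k^2 - k - 12)/(k^2 - 4)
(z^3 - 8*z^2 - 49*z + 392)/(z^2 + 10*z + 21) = (z^2 - 15*z + 56)/(z + 3)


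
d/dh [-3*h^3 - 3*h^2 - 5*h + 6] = -9*h^2 - 6*h - 5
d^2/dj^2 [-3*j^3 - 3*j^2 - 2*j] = -18*j - 6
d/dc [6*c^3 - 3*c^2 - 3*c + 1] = 18*c^2 - 6*c - 3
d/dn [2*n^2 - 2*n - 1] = 4*n - 2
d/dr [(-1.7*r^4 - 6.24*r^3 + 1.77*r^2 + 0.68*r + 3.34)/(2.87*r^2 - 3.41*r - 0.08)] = (-9.758*r^5 - 0.517799999999994*r^4 + 43.1008*r^3 - 6.4897*r^2 - 19.4548*r + 11.335)/(8.2369*r^4 - 19.5734*r^3 + 11.1689*r^2 + 0.5456*r + 0.0064)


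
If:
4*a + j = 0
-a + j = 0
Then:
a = 0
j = 0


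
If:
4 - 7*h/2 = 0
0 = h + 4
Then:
No Solution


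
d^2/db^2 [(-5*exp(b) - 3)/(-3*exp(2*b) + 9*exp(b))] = (5*exp(3*b) + 27*exp(2*b) - 27*exp(b) + 27)*exp(-b)/(3*(exp(3*b) - 9*exp(2*b) + 27*exp(b) - 27))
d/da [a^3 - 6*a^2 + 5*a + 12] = 3*a^2 - 12*a + 5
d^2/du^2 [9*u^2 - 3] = 18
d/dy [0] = 0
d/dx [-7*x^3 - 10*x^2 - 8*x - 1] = -21*x^2 - 20*x - 8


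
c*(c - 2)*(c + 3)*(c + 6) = c^4 + 7*c^3 - 36*c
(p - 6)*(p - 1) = p^2 - 7*p + 6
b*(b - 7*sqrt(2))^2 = b^3 - 14*sqrt(2)*b^2 + 98*b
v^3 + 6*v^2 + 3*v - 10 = (v - 1)*(v + 2)*(v + 5)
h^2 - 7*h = h*(h - 7)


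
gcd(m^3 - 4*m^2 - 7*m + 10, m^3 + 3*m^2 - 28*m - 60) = m^2 - 3*m - 10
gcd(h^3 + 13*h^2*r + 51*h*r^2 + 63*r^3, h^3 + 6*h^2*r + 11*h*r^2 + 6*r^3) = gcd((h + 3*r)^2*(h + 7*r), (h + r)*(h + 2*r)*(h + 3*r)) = h + 3*r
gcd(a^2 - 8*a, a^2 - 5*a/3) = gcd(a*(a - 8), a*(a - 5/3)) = a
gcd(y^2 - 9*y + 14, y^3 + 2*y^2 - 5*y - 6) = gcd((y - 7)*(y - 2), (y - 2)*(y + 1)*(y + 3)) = y - 2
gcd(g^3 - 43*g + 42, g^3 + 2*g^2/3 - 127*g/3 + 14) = g^2 + g - 42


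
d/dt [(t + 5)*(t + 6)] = 2*t + 11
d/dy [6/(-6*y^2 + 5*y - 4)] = 6*(12*y - 5)/(6*y^2 - 5*y + 4)^2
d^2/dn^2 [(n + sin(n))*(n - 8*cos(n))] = -n*sin(n) + 8*n*cos(n) + 16*sin(n) + 16*sin(2*n) + 2*cos(n) + 2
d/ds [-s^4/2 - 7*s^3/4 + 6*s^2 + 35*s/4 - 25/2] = -2*s^3 - 21*s^2/4 + 12*s + 35/4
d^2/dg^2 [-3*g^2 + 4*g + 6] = -6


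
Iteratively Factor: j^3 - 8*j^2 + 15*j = (j)*(j^2 - 8*j + 15) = j*(j - 5)*(j - 3)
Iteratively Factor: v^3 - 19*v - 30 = (v + 3)*(v^2 - 3*v - 10) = (v + 2)*(v + 3)*(v - 5)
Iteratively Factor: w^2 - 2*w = (w - 2)*(w)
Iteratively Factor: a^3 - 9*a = (a)*(a^2 - 9) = a*(a - 3)*(a + 3)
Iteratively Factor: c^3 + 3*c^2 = (c)*(c^2 + 3*c) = c^2*(c + 3)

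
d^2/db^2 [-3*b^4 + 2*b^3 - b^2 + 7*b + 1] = -36*b^2 + 12*b - 2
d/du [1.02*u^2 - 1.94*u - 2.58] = 2.04*u - 1.94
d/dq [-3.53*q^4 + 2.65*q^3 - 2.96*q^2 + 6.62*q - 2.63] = -14.12*q^3 + 7.95*q^2 - 5.92*q + 6.62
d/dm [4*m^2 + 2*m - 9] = 8*m + 2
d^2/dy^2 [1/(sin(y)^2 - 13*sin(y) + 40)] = (-4*sin(y)^4 + 39*sin(y)^3 - 3*sin(y)^2 - 598*sin(y) + 258)/(sin(y)^2 - 13*sin(y) + 40)^3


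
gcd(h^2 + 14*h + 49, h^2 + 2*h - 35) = h + 7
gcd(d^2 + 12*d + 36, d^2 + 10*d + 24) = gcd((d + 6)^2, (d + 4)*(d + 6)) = d + 6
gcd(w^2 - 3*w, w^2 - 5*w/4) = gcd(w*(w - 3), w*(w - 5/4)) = w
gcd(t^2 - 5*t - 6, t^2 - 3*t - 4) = t + 1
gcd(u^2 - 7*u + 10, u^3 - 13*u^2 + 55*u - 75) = u - 5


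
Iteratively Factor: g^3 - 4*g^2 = (g)*(g^2 - 4*g) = g^2*(g - 4)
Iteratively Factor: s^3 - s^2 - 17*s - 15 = (s + 3)*(s^2 - 4*s - 5) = (s - 5)*(s + 3)*(s + 1)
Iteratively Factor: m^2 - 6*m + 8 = (m - 2)*(m - 4)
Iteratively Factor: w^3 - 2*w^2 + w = (w - 1)*(w^2 - w) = w*(w - 1)*(w - 1)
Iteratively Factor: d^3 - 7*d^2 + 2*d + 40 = (d - 5)*(d^2 - 2*d - 8) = (d - 5)*(d - 4)*(d + 2)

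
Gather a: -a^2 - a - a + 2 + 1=-a^2 - 2*a + 3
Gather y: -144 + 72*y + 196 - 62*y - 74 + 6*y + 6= 16*y - 16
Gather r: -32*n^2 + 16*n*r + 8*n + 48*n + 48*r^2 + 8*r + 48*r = -32*n^2 + 56*n + 48*r^2 + r*(16*n + 56)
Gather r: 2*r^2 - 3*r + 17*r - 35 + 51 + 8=2*r^2 + 14*r + 24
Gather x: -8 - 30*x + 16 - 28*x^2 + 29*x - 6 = -28*x^2 - x + 2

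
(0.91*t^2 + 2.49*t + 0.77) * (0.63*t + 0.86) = 0.5733*t^3 + 2.3513*t^2 + 2.6265*t + 0.6622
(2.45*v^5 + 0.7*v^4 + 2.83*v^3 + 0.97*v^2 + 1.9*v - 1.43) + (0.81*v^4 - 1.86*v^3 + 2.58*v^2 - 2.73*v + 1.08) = 2.45*v^5 + 1.51*v^4 + 0.97*v^3 + 3.55*v^2 - 0.83*v - 0.35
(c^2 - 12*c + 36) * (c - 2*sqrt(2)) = c^3 - 12*c^2 - 2*sqrt(2)*c^2 + 24*sqrt(2)*c + 36*c - 72*sqrt(2)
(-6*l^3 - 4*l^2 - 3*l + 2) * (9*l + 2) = -54*l^4 - 48*l^3 - 35*l^2 + 12*l + 4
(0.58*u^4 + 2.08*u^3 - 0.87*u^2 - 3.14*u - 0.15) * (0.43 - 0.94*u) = -0.5452*u^5 - 1.7058*u^4 + 1.7122*u^3 + 2.5775*u^2 - 1.2092*u - 0.0645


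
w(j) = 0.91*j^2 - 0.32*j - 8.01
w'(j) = 1.82*j - 0.32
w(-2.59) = -1.08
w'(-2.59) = -5.03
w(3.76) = 3.65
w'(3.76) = 6.52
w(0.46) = -7.96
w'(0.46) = 0.52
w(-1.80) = -4.49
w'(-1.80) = -3.60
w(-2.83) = 0.18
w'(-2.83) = -5.47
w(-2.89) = 0.52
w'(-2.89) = -5.58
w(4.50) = 8.98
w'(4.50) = 7.87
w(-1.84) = -4.34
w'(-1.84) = -3.67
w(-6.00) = 26.67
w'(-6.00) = -11.24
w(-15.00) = 201.54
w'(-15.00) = -27.62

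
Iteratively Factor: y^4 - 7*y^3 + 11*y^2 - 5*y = (y - 5)*(y^3 - 2*y^2 + y) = y*(y - 5)*(y^2 - 2*y + 1) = y*(y - 5)*(y - 1)*(y - 1)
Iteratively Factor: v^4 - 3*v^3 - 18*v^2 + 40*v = (v - 2)*(v^3 - v^2 - 20*v) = (v - 5)*(v - 2)*(v^2 + 4*v) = (v - 5)*(v - 2)*(v + 4)*(v)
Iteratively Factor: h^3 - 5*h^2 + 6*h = (h - 3)*(h^2 - 2*h) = h*(h - 3)*(h - 2)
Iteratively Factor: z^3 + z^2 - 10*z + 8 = (z - 1)*(z^2 + 2*z - 8) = (z - 2)*(z - 1)*(z + 4)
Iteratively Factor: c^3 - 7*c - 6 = (c - 3)*(c^2 + 3*c + 2) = (c - 3)*(c + 2)*(c + 1)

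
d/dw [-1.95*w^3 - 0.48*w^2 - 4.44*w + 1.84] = -5.85*w^2 - 0.96*w - 4.44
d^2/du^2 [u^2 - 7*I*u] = 2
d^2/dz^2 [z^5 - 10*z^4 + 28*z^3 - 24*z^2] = 20*z^3 - 120*z^2 + 168*z - 48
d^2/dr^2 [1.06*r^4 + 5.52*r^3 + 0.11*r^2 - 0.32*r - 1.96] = 12.72*r^2 + 33.12*r + 0.22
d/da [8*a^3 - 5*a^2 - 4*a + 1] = 24*a^2 - 10*a - 4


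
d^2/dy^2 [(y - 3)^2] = 2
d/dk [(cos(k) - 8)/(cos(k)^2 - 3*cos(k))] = (sin(k) + 24*sin(k)/cos(k)^2 - 16*tan(k))/(cos(k) - 3)^2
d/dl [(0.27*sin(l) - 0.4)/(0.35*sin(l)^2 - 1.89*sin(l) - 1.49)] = (-0.0945*sin(l)^2 + 0.28*sin(l) - 1.1583)*cos(l)/(0.1225*sin(l)^4 - 1.323*sin(l)^3 + 2.5291*sin(l)^2 + 5.6322*sin(l) + 2.2201)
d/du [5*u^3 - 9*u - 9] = 15*u^2 - 9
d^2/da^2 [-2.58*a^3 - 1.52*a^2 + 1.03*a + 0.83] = -15.48*a - 3.04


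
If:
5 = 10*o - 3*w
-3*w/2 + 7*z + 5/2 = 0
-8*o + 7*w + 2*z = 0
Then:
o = 25/32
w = 15/16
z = -5/32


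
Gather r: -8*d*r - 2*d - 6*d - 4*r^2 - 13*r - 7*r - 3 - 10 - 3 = -8*d - 4*r^2 + r*(-8*d - 20) - 16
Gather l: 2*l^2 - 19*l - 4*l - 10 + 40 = 2*l^2 - 23*l + 30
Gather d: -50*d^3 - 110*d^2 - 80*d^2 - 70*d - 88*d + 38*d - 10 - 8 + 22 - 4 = -50*d^3 - 190*d^2 - 120*d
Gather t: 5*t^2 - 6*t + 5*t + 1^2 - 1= 5*t^2 - t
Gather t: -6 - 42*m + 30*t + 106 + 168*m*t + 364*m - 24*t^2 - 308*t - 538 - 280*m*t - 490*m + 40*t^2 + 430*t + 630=-168*m + 16*t^2 + t*(152 - 112*m) + 192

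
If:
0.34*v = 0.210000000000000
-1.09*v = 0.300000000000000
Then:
No Solution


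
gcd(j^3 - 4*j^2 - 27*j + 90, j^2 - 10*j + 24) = j - 6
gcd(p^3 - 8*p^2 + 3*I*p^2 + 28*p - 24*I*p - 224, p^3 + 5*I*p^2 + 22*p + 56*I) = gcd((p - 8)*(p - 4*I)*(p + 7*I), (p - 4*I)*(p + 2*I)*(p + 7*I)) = p^2 + 3*I*p + 28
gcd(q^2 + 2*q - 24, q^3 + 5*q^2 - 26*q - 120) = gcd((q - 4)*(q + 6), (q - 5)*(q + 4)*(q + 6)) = q + 6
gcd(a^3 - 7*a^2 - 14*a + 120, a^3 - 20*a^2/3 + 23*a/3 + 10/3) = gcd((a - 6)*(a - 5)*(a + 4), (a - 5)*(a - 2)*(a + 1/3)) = a - 5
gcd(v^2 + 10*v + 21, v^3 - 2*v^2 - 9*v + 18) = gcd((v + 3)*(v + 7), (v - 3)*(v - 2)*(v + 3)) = v + 3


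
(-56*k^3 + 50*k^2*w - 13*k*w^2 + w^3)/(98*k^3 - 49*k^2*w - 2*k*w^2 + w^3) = (-4*k + w)/(7*k + w)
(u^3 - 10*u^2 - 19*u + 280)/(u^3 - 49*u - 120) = (u - 7)/(u + 3)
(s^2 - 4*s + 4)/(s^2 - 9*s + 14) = (s - 2)/(s - 7)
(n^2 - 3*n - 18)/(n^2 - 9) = (n - 6)/(n - 3)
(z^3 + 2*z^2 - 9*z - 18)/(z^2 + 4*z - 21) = (z^2 + 5*z + 6)/(z + 7)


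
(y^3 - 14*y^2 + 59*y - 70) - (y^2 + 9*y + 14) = y^3 - 15*y^2 + 50*y - 84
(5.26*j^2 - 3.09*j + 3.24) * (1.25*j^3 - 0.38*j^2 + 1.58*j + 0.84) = 6.575*j^5 - 5.8613*j^4 + 13.535*j^3 - 1.695*j^2 + 2.5236*j + 2.7216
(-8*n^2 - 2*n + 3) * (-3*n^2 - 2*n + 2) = 24*n^4 + 22*n^3 - 21*n^2 - 10*n + 6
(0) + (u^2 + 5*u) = u^2 + 5*u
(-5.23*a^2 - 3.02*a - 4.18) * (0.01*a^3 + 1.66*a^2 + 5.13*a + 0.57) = -0.0523*a^5 - 8.712*a^4 - 31.8849*a^3 - 25.4125*a^2 - 23.1648*a - 2.3826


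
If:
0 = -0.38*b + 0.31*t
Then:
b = 0.815789473684211*t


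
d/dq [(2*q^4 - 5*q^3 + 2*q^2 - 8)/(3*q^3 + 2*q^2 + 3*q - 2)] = 2*(3*q^6 + 4*q^5 + q^4 - 23*q^3 + 54*q^2 + 12*q + 12)/(9*q^6 + 12*q^5 + 22*q^4 + q^2 - 12*q + 4)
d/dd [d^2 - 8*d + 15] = 2*d - 8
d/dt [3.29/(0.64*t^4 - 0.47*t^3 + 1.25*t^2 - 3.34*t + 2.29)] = (-8.4224*t^3 + 4.6389*t^2 - 8.225*t + 10.9886)/(0.64*t^4 - 0.47*t^3 + 1.25*t^2 - 3.34*t + 2.29)^2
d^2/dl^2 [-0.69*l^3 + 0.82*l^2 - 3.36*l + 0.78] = 1.64 - 4.14*l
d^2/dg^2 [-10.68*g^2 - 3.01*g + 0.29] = -21.3600000000000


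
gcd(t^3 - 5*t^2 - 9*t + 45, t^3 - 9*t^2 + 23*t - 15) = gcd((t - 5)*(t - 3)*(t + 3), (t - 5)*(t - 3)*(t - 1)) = t^2 - 8*t + 15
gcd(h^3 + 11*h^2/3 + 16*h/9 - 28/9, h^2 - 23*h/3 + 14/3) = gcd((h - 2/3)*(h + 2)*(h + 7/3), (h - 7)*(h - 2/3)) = h - 2/3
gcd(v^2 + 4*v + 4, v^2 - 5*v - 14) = v + 2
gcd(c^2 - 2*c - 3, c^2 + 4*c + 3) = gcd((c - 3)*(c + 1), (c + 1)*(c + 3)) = c + 1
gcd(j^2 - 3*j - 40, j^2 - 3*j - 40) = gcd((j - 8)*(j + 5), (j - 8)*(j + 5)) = j^2 - 3*j - 40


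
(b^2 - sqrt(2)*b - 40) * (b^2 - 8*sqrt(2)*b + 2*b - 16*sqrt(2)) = b^4 - 9*sqrt(2)*b^3 + 2*b^3 - 18*sqrt(2)*b^2 - 24*b^2 - 48*b + 320*sqrt(2)*b + 640*sqrt(2)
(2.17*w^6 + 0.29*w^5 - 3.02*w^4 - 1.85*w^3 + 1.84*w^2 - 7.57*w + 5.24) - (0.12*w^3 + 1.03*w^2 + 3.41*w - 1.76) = 2.17*w^6 + 0.29*w^5 - 3.02*w^4 - 1.97*w^3 + 0.81*w^2 - 10.98*w + 7.0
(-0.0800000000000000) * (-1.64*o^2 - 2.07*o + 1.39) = 0.1312*o^2 + 0.1656*o - 0.1112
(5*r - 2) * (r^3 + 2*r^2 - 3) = 5*r^4 + 8*r^3 - 4*r^2 - 15*r + 6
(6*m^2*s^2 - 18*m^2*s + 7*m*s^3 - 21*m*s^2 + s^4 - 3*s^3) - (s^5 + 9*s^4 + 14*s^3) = 6*m^2*s^2 - 18*m^2*s + 7*m*s^3 - 21*m*s^2 - s^5 - 8*s^4 - 17*s^3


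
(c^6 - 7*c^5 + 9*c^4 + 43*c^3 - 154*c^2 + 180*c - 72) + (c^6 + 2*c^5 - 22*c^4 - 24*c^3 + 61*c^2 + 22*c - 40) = 2*c^6 - 5*c^5 - 13*c^4 + 19*c^3 - 93*c^2 + 202*c - 112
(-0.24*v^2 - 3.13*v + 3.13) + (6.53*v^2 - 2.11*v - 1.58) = 6.29*v^2 - 5.24*v + 1.55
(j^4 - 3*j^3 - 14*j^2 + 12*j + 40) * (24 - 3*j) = -3*j^5 + 33*j^4 - 30*j^3 - 372*j^2 + 168*j + 960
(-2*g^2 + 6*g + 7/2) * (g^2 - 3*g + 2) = -2*g^4 + 12*g^3 - 37*g^2/2 + 3*g/2 + 7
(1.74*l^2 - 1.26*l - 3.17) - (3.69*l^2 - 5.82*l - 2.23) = -1.95*l^2 + 4.56*l - 0.94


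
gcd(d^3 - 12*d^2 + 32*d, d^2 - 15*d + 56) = d - 8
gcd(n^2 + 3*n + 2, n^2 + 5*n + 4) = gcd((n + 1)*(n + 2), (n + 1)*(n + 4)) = n + 1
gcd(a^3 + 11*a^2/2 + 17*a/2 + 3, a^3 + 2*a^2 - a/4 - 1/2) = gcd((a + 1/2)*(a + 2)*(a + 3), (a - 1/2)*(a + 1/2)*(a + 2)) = a^2 + 5*a/2 + 1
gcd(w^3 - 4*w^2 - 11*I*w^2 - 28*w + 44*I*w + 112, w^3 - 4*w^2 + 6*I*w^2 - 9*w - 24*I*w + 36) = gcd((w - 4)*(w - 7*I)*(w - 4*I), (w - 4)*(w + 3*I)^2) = w - 4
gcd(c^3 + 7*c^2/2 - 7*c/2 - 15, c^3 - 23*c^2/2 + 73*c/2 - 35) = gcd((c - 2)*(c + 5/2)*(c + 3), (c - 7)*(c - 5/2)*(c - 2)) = c - 2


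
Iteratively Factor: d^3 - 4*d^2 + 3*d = (d - 3)*(d^2 - d) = d*(d - 3)*(d - 1)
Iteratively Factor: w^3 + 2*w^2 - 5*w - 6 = (w + 1)*(w^2 + w - 6) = (w - 2)*(w + 1)*(w + 3)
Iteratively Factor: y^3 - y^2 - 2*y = (y)*(y^2 - y - 2) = y*(y - 2)*(y + 1)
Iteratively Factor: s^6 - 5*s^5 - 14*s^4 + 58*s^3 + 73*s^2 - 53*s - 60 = (s - 1)*(s^5 - 4*s^4 - 18*s^3 + 40*s^2 + 113*s + 60) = (s - 1)*(s + 1)*(s^4 - 5*s^3 - 13*s^2 + 53*s + 60) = (s - 5)*(s - 1)*(s + 1)*(s^3 - 13*s - 12) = (s - 5)*(s - 1)*(s + 1)^2*(s^2 - s - 12) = (s - 5)*(s - 1)*(s + 1)^2*(s + 3)*(s - 4)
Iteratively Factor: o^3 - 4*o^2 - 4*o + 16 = (o - 2)*(o^2 - 2*o - 8) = (o - 4)*(o - 2)*(o + 2)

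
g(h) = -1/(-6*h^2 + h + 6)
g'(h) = -(12*h - 1)/(-6*h^2 + h + 6)^2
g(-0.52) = -0.26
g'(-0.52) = 0.49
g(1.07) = -4.99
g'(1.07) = -294.23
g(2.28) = 0.04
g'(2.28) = -0.05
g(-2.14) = 0.04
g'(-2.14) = 0.05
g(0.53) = -0.21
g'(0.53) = -0.23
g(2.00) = 0.06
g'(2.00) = -0.09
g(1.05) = -2.30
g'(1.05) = -61.30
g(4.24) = 0.01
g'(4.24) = -0.01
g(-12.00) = 0.00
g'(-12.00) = 0.00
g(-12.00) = 0.00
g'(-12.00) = 0.00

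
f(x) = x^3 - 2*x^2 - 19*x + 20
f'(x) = 3*x^2 - 4*x - 19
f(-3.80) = 8.45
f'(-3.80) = 39.52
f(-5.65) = -116.86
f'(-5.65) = 99.37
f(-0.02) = 20.38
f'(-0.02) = -18.92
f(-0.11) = 22.06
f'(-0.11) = -18.52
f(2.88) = -27.42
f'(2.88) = -5.64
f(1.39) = -7.59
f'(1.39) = -18.76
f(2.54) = -24.78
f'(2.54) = -9.81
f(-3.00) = 32.00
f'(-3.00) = 20.00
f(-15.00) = -3520.00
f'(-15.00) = 716.00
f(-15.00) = -3520.00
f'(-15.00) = 716.00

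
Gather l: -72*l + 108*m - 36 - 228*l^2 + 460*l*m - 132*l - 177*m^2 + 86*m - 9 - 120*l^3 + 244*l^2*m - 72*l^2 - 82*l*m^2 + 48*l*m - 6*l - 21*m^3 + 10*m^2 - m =-120*l^3 + l^2*(244*m - 300) + l*(-82*m^2 + 508*m - 210) - 21*m^3 - 167*m^2 + 193*m - 45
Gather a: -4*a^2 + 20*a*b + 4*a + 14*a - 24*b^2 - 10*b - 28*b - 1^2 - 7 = -4*a^2 + a*(20*b + 18) - 24*b^2 - 38*b - 8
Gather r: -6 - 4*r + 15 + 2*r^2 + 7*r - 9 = 2*r^2 + 3*r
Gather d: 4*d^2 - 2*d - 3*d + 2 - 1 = 4*d^2 - 5*d + 1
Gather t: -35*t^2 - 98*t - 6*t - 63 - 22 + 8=-35*t^2 - 104*t - 77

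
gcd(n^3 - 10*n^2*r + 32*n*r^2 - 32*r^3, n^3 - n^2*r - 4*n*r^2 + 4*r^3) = -n + 2*r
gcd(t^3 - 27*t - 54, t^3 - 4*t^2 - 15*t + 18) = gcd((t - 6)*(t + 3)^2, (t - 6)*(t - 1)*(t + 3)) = t^2 - 3*t - 18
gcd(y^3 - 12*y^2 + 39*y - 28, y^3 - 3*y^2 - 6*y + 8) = y^2 - 5*y + 4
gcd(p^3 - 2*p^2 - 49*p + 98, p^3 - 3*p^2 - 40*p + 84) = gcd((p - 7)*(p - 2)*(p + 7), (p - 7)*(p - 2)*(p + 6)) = p^2 - 9*p + 14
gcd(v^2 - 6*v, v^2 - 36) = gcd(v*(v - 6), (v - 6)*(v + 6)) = v - 6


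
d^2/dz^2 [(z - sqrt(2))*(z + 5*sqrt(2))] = 2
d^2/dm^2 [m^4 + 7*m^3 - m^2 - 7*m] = 12*m^2 + 42*m - 2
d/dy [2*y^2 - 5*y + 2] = 4*y - 5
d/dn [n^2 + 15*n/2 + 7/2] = 2*n + 15/2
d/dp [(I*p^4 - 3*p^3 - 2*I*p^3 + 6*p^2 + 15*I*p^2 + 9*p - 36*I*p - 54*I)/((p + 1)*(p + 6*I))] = 2*I*p + 3 - 3*I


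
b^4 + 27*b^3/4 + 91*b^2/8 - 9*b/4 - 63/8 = (b - 3/4)*(b + 1)*(b + 3)*(b + 7/2)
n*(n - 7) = n^2 - 7*n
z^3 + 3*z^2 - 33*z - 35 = (z - 5)*(z + 1)*(z + 7)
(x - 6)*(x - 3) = x^2 - 9*x + 18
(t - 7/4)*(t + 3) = t^2 + 5*t/4 - 21/4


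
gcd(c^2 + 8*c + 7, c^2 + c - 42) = c + 7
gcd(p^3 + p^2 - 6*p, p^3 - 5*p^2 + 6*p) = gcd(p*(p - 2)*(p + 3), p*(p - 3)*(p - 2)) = p^2 - 2*p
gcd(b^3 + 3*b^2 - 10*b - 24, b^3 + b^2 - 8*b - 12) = b^2 - b - 6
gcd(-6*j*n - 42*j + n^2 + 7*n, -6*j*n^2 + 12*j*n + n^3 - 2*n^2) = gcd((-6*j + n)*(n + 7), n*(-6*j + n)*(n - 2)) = 6*j - n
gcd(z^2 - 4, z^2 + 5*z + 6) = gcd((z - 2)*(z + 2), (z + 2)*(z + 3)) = z + 2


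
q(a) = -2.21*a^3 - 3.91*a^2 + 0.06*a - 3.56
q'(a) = -6.63*a^2 - 7.82*a + 0.06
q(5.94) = -604.34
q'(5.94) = -280.32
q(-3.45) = 40.44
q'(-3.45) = -51.87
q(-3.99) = 74.33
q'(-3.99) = -74.29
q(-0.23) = -3.75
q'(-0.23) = 1.51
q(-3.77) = 59.06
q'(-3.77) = -64.69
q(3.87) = -189.98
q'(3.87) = -129.50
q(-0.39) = -4.05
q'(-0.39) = 2.10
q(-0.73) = -4.83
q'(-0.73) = 2.24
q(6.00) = -621.32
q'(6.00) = -285.54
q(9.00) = -1930.82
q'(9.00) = -607.35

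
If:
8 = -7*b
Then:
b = -8/7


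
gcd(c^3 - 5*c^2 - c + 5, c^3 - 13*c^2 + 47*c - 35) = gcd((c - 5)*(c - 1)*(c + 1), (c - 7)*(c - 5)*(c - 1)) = c^2 - 6*c + 5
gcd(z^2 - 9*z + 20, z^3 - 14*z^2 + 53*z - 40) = z - 5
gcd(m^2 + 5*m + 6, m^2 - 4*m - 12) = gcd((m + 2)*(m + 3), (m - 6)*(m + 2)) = m + 2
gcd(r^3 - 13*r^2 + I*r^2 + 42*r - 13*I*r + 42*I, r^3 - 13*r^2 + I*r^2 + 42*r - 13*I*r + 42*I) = r^3 + r^2*(-13 + I) + r*(42 - 13*I) + 42*I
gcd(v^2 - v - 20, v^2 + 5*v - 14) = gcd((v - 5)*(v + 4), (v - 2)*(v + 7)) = 1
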